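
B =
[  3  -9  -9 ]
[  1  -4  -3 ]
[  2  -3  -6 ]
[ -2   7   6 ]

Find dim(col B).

Row reduce to echelon form.
R2 ← R2 − (1/3)·R1: [0, -1, 0]
R3 ← R3 − (2/3)·R1: [0, 3, 0]
R4 ← R4 + (2/3)·R1: [0, 1, 0]
R3 ← R3 + (3)·R2: [0, 0, 0]
R4 ← R4 + R2: [0, 0, 0]
Echelon form has 2 nonzero rows, so rank(B) = 2.
The column space has dimension equal to the rank: 2.

2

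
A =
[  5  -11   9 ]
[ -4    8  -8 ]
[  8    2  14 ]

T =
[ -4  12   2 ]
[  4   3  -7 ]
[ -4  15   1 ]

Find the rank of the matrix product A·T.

2

First compute AT:
[[-100, 162,  96],
 [ 80, -144, -72],
 [-80, 312,  16]]
Now row reduce the product.
R2 ← R2 + (4/5)·R1: [0, -72/5, 24/5]
R3 ← R3 − (4/5)·R1: [0, 912/5, -304/5]
R3 ← R3 + (38/3)·R2: [0, 0, 0]
2 nonzero rows, so rank(AT) = 2.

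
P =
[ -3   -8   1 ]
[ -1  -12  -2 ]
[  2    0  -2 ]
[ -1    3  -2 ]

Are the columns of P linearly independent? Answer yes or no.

yes

Row reduce P to echelon form.
R2 ← R2 − (1/3)·R1: [0, -28/3, -7/3]
R3 ← R3 + (2/3)·R1: [0, -16/3, -4/3]
R4 ← R4 − (1/3)·R1: [0, 17/3, -7/3]
R3 ← R3 − (4/7)·R2: [0, 0, 0]
R4 ← R4 + (17/28)·R2: [0, 0, -15/4]
Swap R3 ↔ R4
3 pivots among 3 columns.
Every column is a pivot column, so the columns are linearly independent.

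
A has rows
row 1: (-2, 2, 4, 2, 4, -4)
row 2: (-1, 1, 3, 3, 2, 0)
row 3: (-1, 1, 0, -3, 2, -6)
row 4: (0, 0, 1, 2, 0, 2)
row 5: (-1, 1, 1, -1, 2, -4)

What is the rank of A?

Row reduce to echelon form.
R2 ← R2 − (1/2)·R1: [0, 0, 1, 2, 0, 2]
R3 ← R3 − (1/2)·R1: [0, 0, -2, -4, 0, -4]
R5 ← R5 − (1/2)·R1: [0, 0, -1, -2, 0, -2]
R3 ← R3 + (2)·R2: [0, 0, 0, 0, 0, 0]
R4 ← R4 − R2: [0, 0, 0, 0, 0, 0]
R5 ← R5 + R2: [0, 0, 0, 0, 0, 0]
Echelon form has 2 nonzero rows, so rank(A) = 2.

2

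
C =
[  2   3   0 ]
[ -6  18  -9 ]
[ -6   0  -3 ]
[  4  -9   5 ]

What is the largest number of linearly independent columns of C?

2

Row reduce to echelon form.
R2 ← R2 + (3)·R1: [0, 27, -9]
R3 ← R3 + (3)·R1: [0, 9, -3]
R4 ← R4 − (2)·R1: [0, -15, 5]
R3 ← R3 − (1/3)·R2: [0, 0, 0]
R4 ← R4 + (5/9)·R2: [0, 0, 0]
Echelon form has 2 nonzero rows, so rank(C) = 2.
The rank gives the maximum number of linearly independent columns: 2.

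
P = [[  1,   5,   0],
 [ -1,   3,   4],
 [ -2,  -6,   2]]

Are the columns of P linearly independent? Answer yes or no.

no

Row reduce P to echelon form.
R2 ← R2 + R1: [0, 8, 4]
R3 ← R3 + (2)·R1: [0, 4, 2]
R3 ← R3 − (1/2)·R2: [0, 0, 0]
2 pivots among 3 columns.
Only 2 < 3 pivot columns, so the columns are linearly dependent.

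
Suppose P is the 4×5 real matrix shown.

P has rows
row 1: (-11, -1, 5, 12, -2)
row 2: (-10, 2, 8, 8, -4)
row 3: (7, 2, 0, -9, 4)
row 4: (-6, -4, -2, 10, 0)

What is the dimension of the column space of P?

3

Row reduce to echelon form.
R2 ← R2 − (10/11)·R1: [0, 32/11, 38/11, -32/11, -24/11]
R3 ← R3 + (7/11)·R1: [0, 15/11, 35/11, -15/11, 30/11]
R4 ← R4 − (6/11)·R1: [0, -38/11, -52/11, 38/11, 12/11]
R3 ← R3 − (15/32)·R2: [0, 0, 25/16, 0, 15/4]
R4 ← R4 + (19/16)·R2: [0, 0, -5/8, 0, -3/2]
R4 ← R4 + (2/5)·R3: [0, 0, 0, 0, 0]
Echelon form has 3 nonzero rows, so rank(P) = 3.
The column space has dimension equal to the rank: 3.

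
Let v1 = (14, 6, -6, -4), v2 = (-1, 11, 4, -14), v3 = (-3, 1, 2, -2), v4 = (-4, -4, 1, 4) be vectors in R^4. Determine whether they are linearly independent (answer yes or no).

Form the matrix with these vectors as rows and row reduce.
R2 ← R2 + (1/14)·R1: [0, 80/7, 25/7, -100/7]
R3 ← R3 + (3/14)·R1: [0, 16/7, 5/7, -20/7]
R4 ← R4 + (2/7)·R1: [0, -16/7, -5/7, 20/7]
R3 ← R3 − (1/5)·R2: [0, 0, 0, 0]
R4 ← R4 + (1/5)·R2: [0, 0, 0, 0]
2 nonzero rows, so the 4 vectors span a space of dimension 2.
Since 2 < 4, the vectors are linearly dependent.

no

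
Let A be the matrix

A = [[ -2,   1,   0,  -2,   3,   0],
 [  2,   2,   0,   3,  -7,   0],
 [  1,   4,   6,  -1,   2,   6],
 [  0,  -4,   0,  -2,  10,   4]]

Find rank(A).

Row reduce to echelon form.
R2 ← R2 + R1: [0, 3, 0, 1, -4, 0]
R3 ← R3 + (1/2)·R1: [0, 9/2, 6, -2, 7/2, 6]
R3 ← R3 − (3/2)·R2: [0, 0, 6, -7/2, 19/2, 6]
R4 ← R4 + (4/3)·R2: [0, 0, 0, -2/3, 14/3, 4]
Echelon form has 4 nonzero rows, so rank(A) = 4.

4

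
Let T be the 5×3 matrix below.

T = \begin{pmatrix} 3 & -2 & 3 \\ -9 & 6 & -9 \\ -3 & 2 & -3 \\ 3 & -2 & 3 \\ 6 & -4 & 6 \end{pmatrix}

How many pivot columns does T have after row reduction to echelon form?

1

Row reduce to echelon form.
R2 ← R2 + (3)·R1: [0, 0, 0]
R3 ← R3 + R1: [0, 0, 0]
R4 ← R4 − R1: [0, 0, 0]
R5 ← R5 − (2)·R1: [0, 0, 0]
Echelon form has 1 nonzero row, so rank(T) = 1.
Each nonzero row contributes one pivot column: 1 pivot columns.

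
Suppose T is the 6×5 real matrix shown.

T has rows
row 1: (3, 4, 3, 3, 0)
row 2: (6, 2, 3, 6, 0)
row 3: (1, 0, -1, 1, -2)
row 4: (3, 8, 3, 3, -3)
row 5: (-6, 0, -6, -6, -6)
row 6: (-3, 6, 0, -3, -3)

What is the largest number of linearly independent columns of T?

Row reduce to echelon form.
R2 ← R2 − (2)·R1: [0, -6, -3, 0, 0]
R3 ← R3 − (1/3)·R1: [0, -4/3, -2, 0, -2]
R4 ← R4 − R1: [0, 4, 0, 0, -3]
R5 ← R5 + (2)·R1: [0, 8, 0, 0, -6]
R6 ← R6 + R1: [0, 10, 3, 0, -3]
R3 ← R3 − (2/9)·R2: [0, 0, -4/3, 0, -2]
R4 ← R4 + (2/3)·R2: [0, 0, -2, 0, -3]
R5 ← R5 + (4/3)·R2: [0, 0, -4, 0, -6]
R6 ← R6 + (5/3)·R2: [0, 0, -2, 0, -3]
R4 ← R4 − (3/2)·R3: [0, 0, 0, 0, 0]
R5 ← R5 − (3)·R3: [0, 0, 0, 0, 0]
R6 ← R6 − (3/2)·R3: [0, 0, 0, 0, 0]
Echelon form has 3 nonzero rows, so rank(T) = 3.
The rank gives the maximum number of linearly independent columns: 3.

3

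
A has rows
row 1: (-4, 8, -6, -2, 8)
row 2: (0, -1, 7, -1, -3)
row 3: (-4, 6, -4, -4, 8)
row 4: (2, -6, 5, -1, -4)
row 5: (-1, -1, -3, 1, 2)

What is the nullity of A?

Row reduce to echelon form.
R3 ← R3 − R1: [0, -2, 2, -2, 0]
R4 ← R4 + (1/2)·R1: [0, -2, 2, -2, 0]
R5 ← R5 − (1/4)·R1: [0, -3, -3/2, 3/2, 0]
R3 ← R3 − (2)·R2: [0, 0, -12, 0, 6]
R4 ← R4 − (2)·R2: [0, 0, -12, 0, 6]
R5 ← R5 − (3)·R2: [0, 0, -45/2, 9/2, 9]
R4 ← R4 − R3: [0, 0, 0, 0, 0]
R5 ← R5 − (15/8)·R3: [0, 0, 0, 9/2, -9/4]
Swap R4 ↔ R5
4 nonzero rows, so rank(A) = 4.
A has 5 columns; by rank–nullity, nullity = 5 − 4 = 1.

1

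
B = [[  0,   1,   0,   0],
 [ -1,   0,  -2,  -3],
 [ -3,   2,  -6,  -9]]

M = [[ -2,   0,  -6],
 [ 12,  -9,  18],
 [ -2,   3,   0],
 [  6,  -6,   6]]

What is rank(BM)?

2

First compute BM:
[[ 12,  -9,  18],
 [-12,  12, -12],
 [-12,  18,   0]]
Now row reduce the product.
R2 ← R2 + R1: [0, 3, 6]
R3 ← R3 + R1: [0, 9, 18]
R3 ← R3 − (3)·R2: [0, 0, 0]
2 nonzero rows, so rank(BM) = 2.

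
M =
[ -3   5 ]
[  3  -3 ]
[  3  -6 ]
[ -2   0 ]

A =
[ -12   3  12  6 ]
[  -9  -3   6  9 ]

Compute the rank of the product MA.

2

First compute MA:
[[ -9, -24,  -6,  27],
 [ -9,  18,  18,  -9],
 [ 18,  27,   0, -36],
 [ 24,  -6, -24, -12]]
Now row reduce the product.
R2 ← R2 − R1: [0, 42, 24, -36]
R3 ← R3 + (2)·R1: [0, -21, -12, 18]
R4 ← R4 + (8/3)·R1: [0, -70, -40, 60]
R3 ← R3 + (1/2)·R2: [0, 0, 0, 0]
R4 ← R4 + (5/3)·R2: [0, 0, 0, 0]
2 nonzero rows, so rank(MA) = 2.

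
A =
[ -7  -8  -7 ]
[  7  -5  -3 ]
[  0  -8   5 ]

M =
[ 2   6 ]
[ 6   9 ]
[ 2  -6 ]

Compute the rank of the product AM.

2

First compute AM:
[[-76, -72],
 [-22,  15],
 [-38, -102]]
Now row reduce the product.
R2 ← R2 − (11/38)·R1: [0, 681/19]
R3 ← R3 − (1/2)·R1: [0, -66]
R3 ← R3 + (418/227)·R2: [0, 0]
2 nonzero rows, so rank(AM) = 2.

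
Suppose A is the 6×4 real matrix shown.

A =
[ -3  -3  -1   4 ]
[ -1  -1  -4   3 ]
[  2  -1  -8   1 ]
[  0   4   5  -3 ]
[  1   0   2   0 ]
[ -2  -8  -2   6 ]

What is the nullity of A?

Row reduce to echelon form.
R2 ← R2 − (1/3)·R1: [0, 0, -11/3, 5/3]
R3 ← R3 + (2/3)·R1: [0, -3, -26/3, 11/3]
R5 ← R5 + (1/3)·R1: [0, -1, 5/3, 4/3]
R6 ← R6 − (2/3)·R1: [0, -6, -4/3, 10/3]
Swap R2 ↔ R3
R4 ← R4 + (4/3)·R2: [0, 0, -59/9, 17/9]
R5 ← R5 − (1/3)·R2: [0, 0, 41/9, 1/9]
R6 ← R6 − (2)·R2: [0, 0, 16, -4]
R4 ← R4 − (59/33)·R3: [0, 0, 0, -12/11]
R5 ← R5 + (41/33)·R3: [0, 0, 0, 24/11]
R6 ← R6 + (48/11)·R3: [0, 0, 0, 36/11]
R5 ← R5 + (2)·R4: [0, 0, 0, 0]
R6 ← R6 + (3)·R4: [0, 0, 0, 0]
4 nonzero rows, so rank(A) = 4.
A has 4 columns; by rank–nullity, nullity = 4 − 4 = 0.

0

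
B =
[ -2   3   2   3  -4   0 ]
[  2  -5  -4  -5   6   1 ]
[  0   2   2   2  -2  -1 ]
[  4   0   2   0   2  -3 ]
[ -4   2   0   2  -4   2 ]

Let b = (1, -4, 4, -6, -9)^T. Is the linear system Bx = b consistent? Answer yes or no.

no

Row reduce the augmented matrix [B | b].
R2 ← R2 + R1: [0, -2, -2, -2, 2, 1, -3]
R4 ← R4 + (2)·R1: [0, 6, 6, 6, -6, -3, -4]
R5 ← R5 − (2)·R1: [0, -4, -4, -4, 4, 2, -11]
R3 ← R3 + R2: [0, 0, 0, 0, 0, 0, 1]
R4 ← R4 + (3)·R2: [0, 0, 0, 0, 0, 0, -13]
R5 ← R5 − (2)·R2: [0, 0, 0, 0, 0, 0, -5]
R4 ← R4 + (13)·R3: [0, 0, 0, 0, 0, 0, 0]
R5 ← R5 + (5)·R3: [0, 0, 0, 0, 0, 0, 0]
The echelon form has 3 nonzero rows; the last pivot sits in the augmented column, so rank(B) = 2 but rank([B|b]) = 3.
Since the ranks differ, the system is inconsistent.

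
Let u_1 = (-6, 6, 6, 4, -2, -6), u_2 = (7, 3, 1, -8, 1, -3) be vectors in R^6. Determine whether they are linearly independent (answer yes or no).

yes

Form the matrix with these vectors as rows and row reduce.
R2 ← R2 + (7/6)·R1: [0, 10, 8, -10/3, -4/3, -10]
2 nonzero rows, so the 2 vectors span a space of dimension 2.
Since 2 = 2, the vectors are linearly independent.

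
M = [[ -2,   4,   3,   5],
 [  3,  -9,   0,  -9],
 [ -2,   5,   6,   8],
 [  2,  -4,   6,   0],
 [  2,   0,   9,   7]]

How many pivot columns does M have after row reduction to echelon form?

3

Row reduce to echelon form.
R2 ← R2 + (3/2)·R1: [0, -3, 9/2, -3/2]
R3 ← R3 − R1: [0, 1, 3, 3]
R4 ← R4 + R1: [0, 0, 9, 5]
R5 ← R5 + R1: [0, 4, 12, 12]
R3 ← R3 + (1/3)·R2: [0, 0, 9/2, 5/2]
R5 ← R5 + (4/3)·R2: [0, 0, 18, 10]
R4 ← R4 − (2)·R3: [0, 0, 0, 0]
R5 ← R5 − (4)·R3: [0, 0, 0, 0]
Echelon form has 3 nonzero rows, so rank(M) = 3.
Each nonzero row contributes one pivot column: 3 pivot columns.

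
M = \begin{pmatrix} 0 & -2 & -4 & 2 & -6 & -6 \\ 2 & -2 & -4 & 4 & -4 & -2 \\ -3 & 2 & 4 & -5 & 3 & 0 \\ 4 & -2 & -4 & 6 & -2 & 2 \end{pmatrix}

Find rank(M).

2

Row reduce to echelon form.
Swap R1 ↔ R2
R3 ← R3 + (3/2)·R1: [0, -1, -2, 1, -3, -3]
R4 ← R4 − (2)·R1: [0, 2, 4, -2, 6, 6]
R3 ← R3 − (1/2)·R2: [0, 0, 0, 0, 0, 0]
R4 ← R4 + R2: [0, 0, 0, 0, 0, 0]
Echelon form has 2 nonzero rows, so rank(M) = 2.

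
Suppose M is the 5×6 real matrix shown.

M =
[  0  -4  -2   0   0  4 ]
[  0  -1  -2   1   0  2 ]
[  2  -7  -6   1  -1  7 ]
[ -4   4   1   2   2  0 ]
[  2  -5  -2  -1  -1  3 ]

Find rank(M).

3

Row reduce to echelon form.
Swap R1 ↔ R3
R4 ← R4 + (2)·R1: [0, -10, -11, 4, 0, 14]
R5 ← R5 − R1: [0, 2, 4, -2, 0, -4]
R3 ← R3 − (4)·R2: [0, 0, 6, -4, 0, -4]
R4 ← R4 − (10)·R2: [0, 0, 9, -6, 0, -6]
R5 ← R5 + (2)·R2: [0, 0, 0, 0, 0, 0]
R4 ← R4 − (3/2)·R3: [0, 0, 0, 0, 0, 0]
Echelon form has 3 nonzero rows, so rank(M) = 3.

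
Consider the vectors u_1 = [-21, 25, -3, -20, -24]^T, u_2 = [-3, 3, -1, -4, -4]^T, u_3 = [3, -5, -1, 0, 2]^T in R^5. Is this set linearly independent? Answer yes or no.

no

Form the matrix with these vectors as rows and row reduce.
R2 ← R2 − (1/7)·R1: [0, -4/7, -4/7, -8/7, -4/7]
R3 ← R3 + (1/7)·R1: [0, -10/7, -10/7, -20/7, -10/7]
R3 ← R3 − (5/2)·R2: [0, 0, 0, 0, 0]
2 nonzero rows, so the 3 vectors span a space of dimension 2.
Since 2 < 3, the vectors are linearly dependent.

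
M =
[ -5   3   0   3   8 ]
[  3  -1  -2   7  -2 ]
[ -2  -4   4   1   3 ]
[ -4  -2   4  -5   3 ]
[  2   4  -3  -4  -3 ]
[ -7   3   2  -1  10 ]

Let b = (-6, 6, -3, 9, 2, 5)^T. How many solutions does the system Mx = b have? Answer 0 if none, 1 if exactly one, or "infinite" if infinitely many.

0

Row reduce the augmented matrix [M | b].
R2 ← R2 + (3/5)·R1: [0, 4/5, -2, 44/5, 14/5, 12/5]
R3 ← R3 − (2/5)·R1: [0, -26/5, 4, -1/5, -1/5, -3/5]
R4 ← R4 − (4/5)·R1: [0, -22/5, 4, -37/5, -17/5, 69/5]
R5 ← R5 + (2/5)·R1: [0, 26/5, -3, -14/5, 1/5, -2/5]
R6 ← R6 − (7/5)·R1: [0, -6/5, 2, -26/5, -6/5, 67/5]
R3 ← R3 + (13/2)·R2: [0, 0, -9, 57, 18, 15]
R4 ← R4 + (11/2)·R2: [0, 0, -7, 41, 12, 27]
R5 ← R5 − (13/2)·R2: [0, 0, 10, -60, -18, -16]
R6 ← R6 + (3/2)·R2: [0, 0, -1, 8, 3, 17]
R4 ← R4 − (7/9)·R3: [0, 0, 0, -10/3, -2, 46/3]
R5 ← R5 + (10/9)·R3: [0, 0, 0, 10/3, 2, 2/3]
R6 ← R6 − (1/9)·R3: [0, 0, 0, 5/3, 1, 46/3]
R5 ← R5 + R4: [0, 0, 0, 0, 0, 16]
R6 ← R6 + (1/2)·R4: [0, 0, 0, 0, 0, 23]
R6 ← R6 − (23/16)·R5: [0, 0, 0, 0, 0, 0]
The echelon form has 5 nonzero rows; the last pivot sits in the augmented column, so rank(M) = 4 but rank([M|b]) = 5.
Since the ranks differ, the system is inconsistent.
It has no solutions.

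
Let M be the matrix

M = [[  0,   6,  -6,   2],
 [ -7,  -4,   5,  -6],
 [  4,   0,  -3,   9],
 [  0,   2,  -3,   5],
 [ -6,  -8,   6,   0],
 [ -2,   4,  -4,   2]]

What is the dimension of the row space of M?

Row reduce to echelon form.
Swap R1 ↔ R2
R3 ← R3 + (4/7)·R1: [0, -16/7, -1/7, 39/7]
R5 ← R5 − (6/7)·R1: [0, -32/7, 12/7, 36/7]
R6 ← R6 − (2/7)·R1: [0, 36/7, -38/7, 26/7]
R3 ← R3 + (8/21)·R2: [0, 0, -17/7, 19/3]
R4 ← R4 − (1/3)·R2: [0, 0, -1, 13/3]
R5 ← R5 + (16/21)·R2: [0, 0, -20/7, 20/3]
R6 ← R6 − (6/7)·R2: [0, 0, -2/7, 2]
R4 ← R4 − (7/17)·R3: [0, 0, 0, 88/51]
R5 ← R5 − (20/17)·R3: [0, 0, 0, -40/51]
R6 ← R6 − (2/17)·R3: [0, 0, 0, 64/51]
R5 ← R5 + (5/11)·R4: [0, 0, 0, 0]
R6 ← R6 − (8/11)·R4: [0, 0, 0, 0]
Echelon form has 4 nonzero rows, so rank(M) = 4.
The row space has dimension equal to the rank: 4.

4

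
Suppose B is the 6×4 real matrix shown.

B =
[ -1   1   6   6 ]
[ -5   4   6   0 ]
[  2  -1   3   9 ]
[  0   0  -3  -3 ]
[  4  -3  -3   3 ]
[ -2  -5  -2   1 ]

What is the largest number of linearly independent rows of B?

Row reduce to echelon form.
R2 ← R2 − (5)·R1: [0, -1, -24, -30]
R3 ← R3 + (2)·R1: [0, 1, 15, 21]
R5 ← R5 + (4)·R1: [0, 1, 21, 27]
R6 ← R6 − (2)·R1: [0, -7, -14, -11]
R3 ← R3 + R2: [0, 0, -9, -9]
R5 ← R5 + R2: [0, 0, -3, -3]
R6 ← R6 − (7)·R2: [0, 0, 154, 199]
R4 ← R4 − (1/3)·R3: [0, 0, 0, 0]
R5 ← R5 − (1/3)·R3: [0, 0, 0, 0]
R6 ← R6 + (154/9)·R3: [0, 0, 0, 45]
Swap R4 ↔ R6
Echelon form has 4 nonzero rows, so rank(B) = 4.
The rank gives the maximum number of linearly independent rows: 4.

4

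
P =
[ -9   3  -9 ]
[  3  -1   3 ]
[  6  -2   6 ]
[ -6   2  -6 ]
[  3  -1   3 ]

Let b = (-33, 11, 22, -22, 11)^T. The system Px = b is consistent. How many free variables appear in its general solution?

Row reduce the augmented matrix [P | b].
R2 ← R2 + (1/3)·R1: [0, 0, 0, 0]
R3 ← R3 + (2/3)·R1: [0, 0, 0, 0]
R4 ← R4 − (2/3)·R1: [0, 0, 0, 0]
R5 ← R5 + (1/3)·R1: [0, 0, 0, 0]
The echelon form has 1 nonzero rows, and every pivot lies in the first 3 columns, so rank(P) = rank([P|b]) = 1.
The system is consistent.
Free variables = (unknowns) − (rank) = 3 − 1 = 2.

2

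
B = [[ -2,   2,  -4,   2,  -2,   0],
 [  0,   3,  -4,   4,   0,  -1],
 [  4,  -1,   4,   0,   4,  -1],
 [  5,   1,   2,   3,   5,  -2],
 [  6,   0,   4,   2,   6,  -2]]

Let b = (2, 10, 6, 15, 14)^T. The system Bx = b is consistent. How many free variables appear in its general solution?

Row reduce the augmented matrix [B | b].
R3 ← R3 + (2)·R1: [0, 3, -4, 4, 0, -1, 10]
R4 ← R4 + (5/2)·R1: [0, 6, -8, 8, 0, -2, 20]
R5 ← R5 + (3)·R1: [0, 6, -8, 8, 0, -2, 20]
R3 ← R3 − R2: [0, 0, 0, 0, 0, 0, 0]
R4 ← R4 − (2)·R2: [0, 0, 0, 0, 0, 0, 0]
R5 ← R5 − (2)·R2: [0, 0, 0, 0, 0, 0, 0]
The echelon form has 2 nonzero rows, and every pivot lies in the first 6 columns, so rank(B) = rank([B|b]) = 2.
The system is consistent.
Free variables = (unknowns) − (rank) = 6 − 2 = 4.

4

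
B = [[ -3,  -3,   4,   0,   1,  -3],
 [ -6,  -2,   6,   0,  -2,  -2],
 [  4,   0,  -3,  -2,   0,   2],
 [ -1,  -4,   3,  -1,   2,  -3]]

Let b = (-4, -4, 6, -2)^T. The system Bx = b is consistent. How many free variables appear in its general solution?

3

Row reduce the augmented matrix [B | b].
R2 ← R2 − (2)·R1: [0, 4, -2, 0, -4, 4, 4]
R3 ← R3 + (4/3)·R1: [0, -4, 7/3, -2, 4/3, -2, 2/3]
R4 ← R4 − (1/3)·R1: [0, -3, 5/3, -1, 5/3, -2, -2/3]
R3 ← R3 + R2: [0, 0, 1/3, -2, -8/3, 2, 14/3]
R4 ← R4 + (3/4)·R2: [0, 0, 1/6, -1, -4/3, 1, 7/3]
R4 ← R4 − (1/2)·R3: [0, 0, 0, 0, 0, 0, 0]
The echelon form has 3 nonzero rows, and every pivot lies in the first 6 columns, so rank(B) = rank([B|b]) = 3.
The system is consistent.
Free variables = (unknowns) − (rank) = 6 − 3 = 3.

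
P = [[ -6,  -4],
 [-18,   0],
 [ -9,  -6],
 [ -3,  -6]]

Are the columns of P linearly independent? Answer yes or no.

Row reduce P to echelon form.
R2 ← R2 − (3)·R1: [0, 12]
R3 ← R3 − (3/2)·R1: [0, 0]
R4 ← R4 − (1/2)·R1: [0, -4]
R4 ← R4 + (1/3)·R2: [0, 0]
2 pivots among 2 columns.
Every column is a pivot column, so the columns are linearly independent.

yes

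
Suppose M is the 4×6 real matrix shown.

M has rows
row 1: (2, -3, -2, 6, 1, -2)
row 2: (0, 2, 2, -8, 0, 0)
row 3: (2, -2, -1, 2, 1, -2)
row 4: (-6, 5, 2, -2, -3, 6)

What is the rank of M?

2

Row reduce to echelon form.
R3 ← R3 − R1: [0, 1, 1, -4, 0, 0]
R4 ← R4 + (3)·R1: [0, -4, -4, 16, 0, 0]
R3 ← R3 − (1/2)·R2: [0, 0, 0, 0, 0, 0]
R4 ← R4 + (2)·R2: [0, 0, 0, 0, 0, 0]
Echelon form has 2 nonzero rows, so rank(M) = 2.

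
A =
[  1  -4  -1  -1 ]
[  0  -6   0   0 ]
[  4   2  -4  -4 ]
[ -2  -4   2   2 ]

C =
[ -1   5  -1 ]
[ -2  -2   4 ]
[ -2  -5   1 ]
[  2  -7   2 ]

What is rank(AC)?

First compute AC:
[[  7,  25, -20],
 [ 12,  12, -24],
 [ -8,  64,  -8],
 [ 10, -26,  -8]]
Now row reduce the product.
R2 ← R2 − (12/7)·R1: [0, -216/7, 72/7]
R3 ← R3 + (8/7)·R1: [0, 648/7, -216/7]
R4 ← R4 − (10/7)·R1: [0, -432/7, 144/7]
R3 ← R3 + (3)·R2: [0, 0, 0]
R4 ← R4 − (2)·R2: [0, 0, 0]
2 nonzero rows, so rank(AC) = 2.

2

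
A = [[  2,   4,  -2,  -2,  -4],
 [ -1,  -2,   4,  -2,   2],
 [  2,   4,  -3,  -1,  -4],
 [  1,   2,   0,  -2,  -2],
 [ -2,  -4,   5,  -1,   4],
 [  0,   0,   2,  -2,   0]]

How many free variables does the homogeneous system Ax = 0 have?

3

Row reduce to echelon form.
R2 ← R2 + (1/2)·R1: [0, 0, 3, -3, 0]
R3 ← R3 − R1: [0, 0, -1, 1, 0]
R4 ← R4 − (1/2)·R1: [0, 0, 1, -1, 0]
R5 ← R5 + R1: [0, 0, 3, -3, 0]
R3 ← R3 + (1/3)·R2: [0, 0, 0, 0, 0]
R4 ← R4 − (1/3)·R2: [0, 0, 0, 0, 0]
R5 ← R5 − R2: [0, 0, 0, 0, 0]
R6 ← R6 − (2/3)·R2: [0, 0, 0, 0, 0]
2 nonzero rows, so rank(A) = 2.
A has 5 columns; by rank–nullity, nullity = 5 − 2 = 3.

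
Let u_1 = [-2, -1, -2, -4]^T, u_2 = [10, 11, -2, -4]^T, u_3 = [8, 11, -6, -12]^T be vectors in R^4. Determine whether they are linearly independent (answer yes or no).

no

Form the matrix with these vectors as rows and row reduce.
R2 ← R2 + (5)·R1: [0, 6, -12, -24]
R3 ← R3 + (4)·R1: [0, 7, -14, -28]
R3 ← R3 − (7/6)·R2: [0, 0, 0, 0]
2 nonzero rows, so the 3 vectors span a space of dimension 2.
Since 2 < 3, the vectors are linearly dependent.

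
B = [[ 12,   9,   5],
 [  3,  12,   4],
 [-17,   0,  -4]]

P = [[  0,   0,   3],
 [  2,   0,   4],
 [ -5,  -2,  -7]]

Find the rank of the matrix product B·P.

3

First compute BP:
[[ -7, -10,  37],
 [  4,  -8,  29],
 [ 20,   8, -23]]
Now row reduce the product.
R2 ← R2 + (4/7)·R1: [0, -96/7, 351/7]
R3 ← R3 + (20/7)·R1: [0, -144/7, 579/7]
R3 ← R3 − (3/2)·R2: [0, 0, 15/2]
3 nonzero rows, so rank(BP) = 3.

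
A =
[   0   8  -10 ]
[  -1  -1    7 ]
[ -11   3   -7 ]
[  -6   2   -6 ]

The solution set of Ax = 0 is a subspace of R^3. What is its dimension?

Row reduce to echelon form.
Swap R1 ↔ R2
R3 ← R3 − (11)·R1: [0, 14, -84]
R4 ← R4 − (6)·R1: [0, 8, -48]
R3 ← R3 − (7/4)·R2: [0, 0, -133/2]
R4 ← R4 − R2: [0, 0, -38]
R4 ← R4 − (4/7)·R3: [0, 0, 0]
3 nonzero rows, so rank(A) = 3.
A has 3 columns; by rank–nullity, nullity = 3 − 3 = 0.

0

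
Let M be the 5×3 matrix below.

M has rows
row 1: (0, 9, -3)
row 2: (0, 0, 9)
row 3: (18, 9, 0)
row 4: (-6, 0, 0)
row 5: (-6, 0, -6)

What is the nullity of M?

Row reduce to echelon form.
Swap R1 ↔ R3
R4 ← R4 + (1/3)·R1: [0, 3, 0]
R5 ← R5 + (1/3)·R1: [0, 3, -6]
Swap R2 ↔ R3
R4 ← R4 − (1/3)·R2: [0, 0, 1]
R5 ← R5 − (1/3)·R2: [0, 0, -5]
R4 ← R4 − (1/9)·R3: [0, 0, 0]
R5 ← R5 + (5/9)·R3: [0, 0, 0]
3 nonzero rows, so rank(M) = 3.
M has 3 columns; by rank–nullity, nullity = 3 − 3 = 0.

0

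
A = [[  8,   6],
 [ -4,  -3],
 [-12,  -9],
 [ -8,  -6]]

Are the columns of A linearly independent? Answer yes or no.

no

Row reduce A to echelon form.
R2 ← R2 + (1/2)·R1: [0, 0]
R3 ← R3 + (3/2)·R1: [0, 0]
R4 ← R4 + R1: [0, 0]
1 pivot among 2 columns.
Only 1 < 2 pivot columns, so the columns are linearly dependent.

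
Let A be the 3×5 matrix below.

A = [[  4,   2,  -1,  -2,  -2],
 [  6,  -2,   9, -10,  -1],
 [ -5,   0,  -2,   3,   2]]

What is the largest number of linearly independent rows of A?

Row reduce to echelon form.
R2 ← R2 − (3/2)·R1: [0, -5, 21/2, -7, 2]
R3 ← R3 + (5/4)·R1: [0, 5/2, -13/4, 1/2, -1/2]
R3 ← R3 + (1/2)·R2: [0, 0, 2, -3, 1/2]
Echelon form has 3 nonzero rows, so rank(A) = 3.
The rank gives the maximum number of linearly independent rows: 3.

3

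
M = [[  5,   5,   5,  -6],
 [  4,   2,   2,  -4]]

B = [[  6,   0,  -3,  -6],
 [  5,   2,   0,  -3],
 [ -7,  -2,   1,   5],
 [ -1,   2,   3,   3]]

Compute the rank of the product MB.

2

First compute MB:
[[ 26, -12, -28, -38],
 [ 24,  -8, -22, -32]]
Now row reduce the product.
R2 ← R2 − (12/13)·R1: [0, 40/13, 50/13, 40/13]
2 nonzero rows, so rank(MB) = 2.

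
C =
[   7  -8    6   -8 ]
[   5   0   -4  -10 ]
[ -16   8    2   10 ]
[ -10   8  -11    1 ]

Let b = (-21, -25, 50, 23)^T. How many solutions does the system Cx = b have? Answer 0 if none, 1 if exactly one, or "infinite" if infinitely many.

Row reduce the augmented matrix [C | b].
R2 ← R2 − (5/7)·R1: [0, 40/7, -58/7, -30/7, -10]
R3 ← R3 + (16/7)·R1: [0, -72/7, 110/7, -58/7, 2]
R4 ← R4 + (10/7)·R1: [0, -24/7, -17/7, -73/7, -7]
R3 ← R3 + (9/5)·R2: [0, 0, 4/5, -16, -16]
R4 ← R4 + (3/5)·R2: [0, 0, -37/5, -13, -13]
R4 ← R4 + (37/4)·R3: [0, 0, 0, -161, -161]
The echelon form has 4 nonzero rows, and every pivot lies in the first 4 columns, so rank(C) = rank([C|b]) = 4.
The system is consistent.
rank = 4 = number of unknowns, so the solution is unique.

1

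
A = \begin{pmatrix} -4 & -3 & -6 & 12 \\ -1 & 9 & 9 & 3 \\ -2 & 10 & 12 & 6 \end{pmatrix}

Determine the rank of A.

Row reduce to echelon form.
R2 ← R2 − (1/4)·R1: [0, 39/4, 21/2, 0]
R3 ← R3 − (1/2)·R1: [0, 23/2, 15, 0]
R3 ← R3 − (46/39)·R2: [0, 0, 34/13, 0]
Echelon form has 3 nonzero rows, so rank(A) = 3.

3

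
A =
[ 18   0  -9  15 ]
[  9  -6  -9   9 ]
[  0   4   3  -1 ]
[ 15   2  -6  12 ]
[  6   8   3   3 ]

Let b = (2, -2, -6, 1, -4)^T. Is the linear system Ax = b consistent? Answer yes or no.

no

Row reduce the augmented matrix [A | b].
R2 ← R2 − (1/2)·R1: [0, -6, -9/2, 3/2, -3]
R4 ← R4 − (5/6)·R1: [0, 2, 3/2, -1/2, -2/3]
R5 ← R5 − (1/3)·R1: [0, 8, 6, -2, -14/3]
R3 ← R3 + (2/3)·R2: [0, 0, 0, 0, -8]
R4 ← R4 + (1/3)·R2: [0, 0, 0, 0, -5/3]
R5 ← R5 + (4/3)·R2: [0, 0, 0, 0, -26/3]
R4 ← R4 − (5/24)·R3: [0, 0, 0, 0, 0]
R5 ← R5 − (13/12)·R3: [0, 0, 0, 0, 0]
The echelon form has 3 nonzero rows; the last pivot sits in the augmented column, so rank(A) = 2 but rank([A|b]) = 3.
Since the ranks differ, the system is inconsistent.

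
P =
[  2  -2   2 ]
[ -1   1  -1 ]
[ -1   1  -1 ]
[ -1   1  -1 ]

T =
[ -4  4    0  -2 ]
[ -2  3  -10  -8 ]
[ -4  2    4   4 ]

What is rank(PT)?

First compute PT:
[[-12,   6,  28,  20],
 [  6,  -3, -14, -10],
 [  6,  -3, -14, -10],
 [  6,  -3, -14, -10]]
Now row reduce the product.
R2 ← R2 + (1/2)·R1: [0, 0, 0, 0]
R3 ← R3 + (1/2)·R1: [0, 0, 0, 0]
R4 ← R4 + (1/2)·R1: [0, 0, 0, 0]
1 nonzero row, so rank(PT) = 1.

1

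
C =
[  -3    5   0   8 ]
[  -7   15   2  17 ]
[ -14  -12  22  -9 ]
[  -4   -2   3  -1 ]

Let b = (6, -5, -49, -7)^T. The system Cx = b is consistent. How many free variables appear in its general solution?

0

Row reduce the augmented matrix [C | b].
R2 ← R2 − (7/3)·R1: [0, 10/3, 2, -5/3, -19]
R3 ← R3 − (14/3)·R1: [0, -106/3, 22, -139/3, -77]
R4 ← R4 − (4/3)·R1: [0, -26/3, 3, -35/3, -15]
R3 ← R3 + (53/5)·R2: [0, 0, 216/5, -64, -1392/5]
R4 ← R4 + (13/5)·R2: [0, 0, 41/5, -16, -322/5]
R4 ← R4 − (41/216)·R3: [0, 0, 0, -104/27, -104/9]
The echelon form has 4 nonzero rows, and every pivot lies in the first 4 columns, so rank(C) = rank([C|b]) = 4.
The system is consistent.
Free variables = (unknowns) − (rank) = 4 − 4 = 0.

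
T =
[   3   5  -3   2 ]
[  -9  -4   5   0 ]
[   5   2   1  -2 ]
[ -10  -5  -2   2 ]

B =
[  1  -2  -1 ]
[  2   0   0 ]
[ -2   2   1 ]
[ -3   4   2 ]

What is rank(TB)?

2

First compute TB:
[[ 13,  -4,  -2],
 [-27,  28,  14],
 [ 13, -16,  -8],
 [-22,  24,  12]]
Now row reduce the product.
R2 ← R2 + (27/13)·R1: [0, 256/13, 128/13]
R3 ← R3 − R1: [0, -12, -6]
R4 ← R4 + (22/13)·R1: [0, 224/13, 112/13]
R3 ← R3 + (39/64)·R2: [0, 0, 0]
R4 ← R4 − (7/8)·R2: [0, 0, 0]
2 nonzero rows, so rank(TB) = 2.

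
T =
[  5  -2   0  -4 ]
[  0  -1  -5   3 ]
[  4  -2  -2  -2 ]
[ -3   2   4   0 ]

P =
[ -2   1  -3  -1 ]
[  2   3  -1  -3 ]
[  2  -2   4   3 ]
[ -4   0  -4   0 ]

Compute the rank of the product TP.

2

First compute TP:
[[  2,  -1,   3,   1],
 [-24,   7, -31, -12],
 [ -8,   2, -10,  -4],
 [ 18,  -5,  23,   9]]
Now row reduce the product.
R2 ← R2 + (12)·R1: [0, -5, 5, 0]
R3 ← R3 + (4)·R1: [0, -2, 2, 0]
R4 ← R4 − (9)·R1: [0, 4, -4, 0]
R3 ← R3 − (2/5)·R2: [0, 0, 0, 0]
R4 ← R4 + (4/5)·R2: [0, 0, 0, 0]
2 nonzero rows, so rank(TP) = 2.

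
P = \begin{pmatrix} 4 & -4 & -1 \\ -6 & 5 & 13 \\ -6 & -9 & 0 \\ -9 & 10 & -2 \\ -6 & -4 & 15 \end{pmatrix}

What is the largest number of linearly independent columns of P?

Row reduce to echelon form.
R2 ← R2 + (3/2)·R1: [0, -1, 23/2]
R3 ← R3 + (3/2)·R1: [0, -15, -3/2]
R4 ← R4 + (9/4)·R1: [0, 1, -17/4]
R5 ← R5 + (3/2)·R1: [0, -10, 27/2]
R3 ← R3 − (15)·R2: [0, 0, -174]
R4 ← R4 + R2: [0, 0, 29/4]
R5 ← R5 − (10)·R2: [0, 0, -203/2]
R4 ← R4 + (1/24)·R3: [0, 0, 0]
R5 ← R5 − (7/12)·R3: [0, 0, 0]
Echelon form has 3 nonzero rows, so rank(P) = 3.
The rank gives the maximum number of linearly independent columns: 3.

3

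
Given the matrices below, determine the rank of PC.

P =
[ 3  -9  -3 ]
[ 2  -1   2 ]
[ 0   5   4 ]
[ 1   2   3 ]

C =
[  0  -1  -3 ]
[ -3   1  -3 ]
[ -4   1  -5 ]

First compute PC:
[[ 39, -15,  33],
 [ -5,  -1, -13],
 [-31,   9, -35],
 [-18,   4, -24]]
Now row reduce the product.
R2 ← R2 + (5/39)·R1: [0, -38/13, -114/13]
R3 ← R3 + (31/39)·R1: [0, -38/13, -114/13]
R4 ← R4 + (6/13)·R1: [0, -38/13, -114/13]
R3 ← R3 − R2: [0, 0, 0]
R4 ← R4 − R2: [0, 0, 0]
2 nonzero rows, so rank(PC) = 2.

2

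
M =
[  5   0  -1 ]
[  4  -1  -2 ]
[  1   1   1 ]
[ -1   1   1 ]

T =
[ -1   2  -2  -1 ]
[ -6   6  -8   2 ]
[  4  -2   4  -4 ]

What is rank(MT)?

2

First compute MT:
[[ -9,  12, -14,  -1],
 [ -6,   6,  -8,   2],
 [ -3,   6,  -6,  -3],
 [ -1,   2,  -2,  -1]]
Now row reduce the product.
R2 ← R2 − (2/3)·R1: [0, -2, 4/3, 8/3]
R3 ← R3 − (1/3)·R1: [0, 2, -4/3, -8/3]
R4 ← R4 − (1/9)·R1: [0, 2/3, -4/9, -8/9]
R3 ← R3 + R2: [0, 0, 0, 0]
R4 ← R4 + (1/3)·R2: [0, 0, 0, 0]
2 nonzero rows, so rank(MT) = 2.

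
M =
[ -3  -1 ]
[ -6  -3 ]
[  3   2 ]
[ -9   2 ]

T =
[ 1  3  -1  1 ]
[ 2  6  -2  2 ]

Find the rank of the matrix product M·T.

First compute MT:
[[ -5, -15,   5,  -5],
 [-12, -36,  12, -12],
 [  7,  21,  -7,   7],
 [ -5, -15,   5,  -5]]
Now row reduce the product.
R2 ← R2 − (12/5)·R1: [0, 0, 0, 0]
R3 ← R3 + (7/5)·R1: [0, 0, 0, 0]
R4 ← R4 − R1: [0, 0, 0, 0]
1 nonzero row, so rank(MT) = 1.

1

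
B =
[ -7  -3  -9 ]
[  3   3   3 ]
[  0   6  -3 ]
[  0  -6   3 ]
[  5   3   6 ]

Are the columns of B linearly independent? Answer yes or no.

no

Row reduce B to echelon form.
R2 ← R2 + (3/7)·R1: [0, 12/7, -6/7]
R5 ← R5 + (5/7)·R1: [0, 6/7, -3/7]
R3 ← R3 − (7/2)·R2: [0, 0, 0]
R4 ← R4 + (7/2)·R2: [0, 0, 0]
R5 ← R5 − (1/2)·R2: [0, 0, 0]
2 pivots among 3 columns.
Only 2 < 3 pivot columns, so the columns are linearly dependent.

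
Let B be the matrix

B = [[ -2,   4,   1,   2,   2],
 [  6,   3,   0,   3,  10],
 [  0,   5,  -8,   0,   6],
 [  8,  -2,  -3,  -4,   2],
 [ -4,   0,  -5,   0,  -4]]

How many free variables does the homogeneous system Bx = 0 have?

Row reduce to echelon form.
R2 ← R2 + (3)·R1: [0, 15, 3, 9, 16]
R4 ← R4 + (4)·R1: [0, 14, 1, 4, 10]
R5 ← R5 − (2)·R1: [0, -8, -7, -4, -8]
R3 ← R3 − (1/3)·R2: [0, 0, -9, -3, 2/3]
R4 ← R4 − (14/15)·R2: [0, 0, -9/5, -22/5, -74/15]
R5 ← R5 + (8/15)·R2: [0, 0, -27/5, 4/5, 8/15]
R4 ← R4 − (1/5)·R3: [0, 0, 0, -19/5, -76/15]
R5 ← R5 − (3/5)·R3: [0, 0, 0, 13/5, 2/15]
R5 ← R5 + (13/19)·R4: [0, 0, 0, 0, -10/3]
5 nonzero rows, so rank(B) = 5.
B has 5 columns; by rank–nullity, nullity = 5 − 5 = 0.

0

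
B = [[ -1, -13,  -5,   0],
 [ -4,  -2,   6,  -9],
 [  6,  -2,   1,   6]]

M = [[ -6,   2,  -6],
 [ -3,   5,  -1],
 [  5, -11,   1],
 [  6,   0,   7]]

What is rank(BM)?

First compute BM:
[[ 20, -12,  14],
 [  6, -84, -31],
 [ 11,  -9,   9]]
Now row reduce the product.
R2 ← R2 − (3/10)·R1: [0, -402/5, -176/5]
R3 ← R3 − (11/20)·R1: [0, -12/5, 13/10]
R3 ← R3 − (2/67)·R2: [0, 0, 315/134]
3 nonzero rows, so rank(BM) = 3.

3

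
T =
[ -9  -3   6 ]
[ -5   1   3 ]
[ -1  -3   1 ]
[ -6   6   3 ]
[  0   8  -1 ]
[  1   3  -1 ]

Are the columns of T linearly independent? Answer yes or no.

no

Row reduce T to echelon form.
R2 ← R2 − (5/9)·R1: [0, 8/3, -1/3]
R3 ← R3 − (1/9)·R1: [0, -8/3, 1/3]
R4 ← R4 − (2/3)·R1: [0, 8, -1]
R6 ← R6 + (1/9)·R1: [0, 8/3, -1/3]
R3 ← R3 + R2: [0, 0, 0]
R4 ← R4 − (3)·R2: [0, 0, 0]
R5 ← R5 − (3)·R2: [0, 0, 0]
R6 ← R6 − R2: [0, 0, 0]
2 pivots among 3 columns.
Only 2 < 3 pivot columns, so the columns are linearly dependent.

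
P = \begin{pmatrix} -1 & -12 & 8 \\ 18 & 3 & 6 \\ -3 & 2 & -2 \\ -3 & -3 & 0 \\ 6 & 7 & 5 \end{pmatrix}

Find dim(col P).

3

Row reduce to echelon form.
R2 ← R2 + (18)·R1: [0, -213, 150]
R3 ← R3 − (3)·R1: [0, 38, -26]
R4 ← R4 − (3)·R1: [0, 33, -24]
R5 ← R5 + (6)·R1: [0, -65, 53]
R3 ← R3 + (38/213)·R2: [0, 0, 54/71]
R4 ← R4 + (11/71)·R2: [0, 0, -54/71]
R5 ← R5 − (65/213)·R2: [0, 0, 513/71]
R4 ← R4 + R3: [0, 0, 0]
R5 ← R5 − (19/2)·R3: [0, 0, 0]
Echelon form has 3 nonzero rows, so rank(P) = 3.
The column space has dimension equal to the rank: 3.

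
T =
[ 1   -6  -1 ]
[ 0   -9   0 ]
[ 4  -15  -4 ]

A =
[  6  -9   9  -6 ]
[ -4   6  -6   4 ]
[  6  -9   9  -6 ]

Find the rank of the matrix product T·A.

1

First compute TA:
[[ 24, -36,  36, -24],
 [ 36, -54,  54, -36],
 [ 60, -90,  90, -60]]
Now row reduce the product.
R2 ← R2 − (3/2)·R1: [0, 0, 0, 0]
R3 ← R3 − (5/2)·R1: [0, 0, 0, 0]
1 nonzero row, so rank(TA) = 1.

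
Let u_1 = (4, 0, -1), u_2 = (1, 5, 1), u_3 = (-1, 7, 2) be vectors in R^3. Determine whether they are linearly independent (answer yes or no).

Form the matrix with these vectors as rows and row reduce.
R2 ← R2 − (1/4)·R1: [0, 5, 5/4]
R3 ← R3 + (1/4)·R1: [0, 7, 7/4]
R3 ← R3 − (7/5)·R2: [0, 0, 0]
2 nonzero rows, so the 3 vectors span a space of dimension 2.
Since 2 < 3, the vectors are linearly dependent.

no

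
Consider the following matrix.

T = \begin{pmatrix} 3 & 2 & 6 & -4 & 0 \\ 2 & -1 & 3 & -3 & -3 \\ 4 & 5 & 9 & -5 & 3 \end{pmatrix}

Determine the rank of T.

2

Row reduce to echelon form.
R2 ← R2 − (2/3)·R1: [0, -7/3, -1, -1/3, -3]
R3 ← R3 − (4/3)·R1: [0, 7/3, 1, 1/3, 3]
R3 ← R3 + R2: [0, 0, 0, 0, 0]
Echelon form has 2 nonzero rows, so rank(T) = 2.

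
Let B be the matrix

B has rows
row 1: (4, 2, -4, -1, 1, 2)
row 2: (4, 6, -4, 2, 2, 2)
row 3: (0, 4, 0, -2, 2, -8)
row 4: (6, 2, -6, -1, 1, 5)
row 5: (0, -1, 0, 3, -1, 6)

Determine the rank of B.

3

Row reduce to echelon form.
R2 ← R2 − R1: [0, 4, 0, 3, 1, 0]
R4 ← R4 − (3/2)·R1: [0, -1, 0, 1/2, -1/2, 2]
R3 ← R3 − R2: [0, 0, 0, -5, 1, -8]
R4 ← R4 + (1/4)·R2: [0, 0, 0, 5/4, -1/4, 2]
R5 ← R5 + (1/4)·R2: [0, 0, 0, 15/4, -3/4, 6]
R4 ← R4 + (1/4)·R3: [0, 0, 0, 0, 0, 0]
R5 ← R5 + (3/4)·R3: [0, 0, 0, 0, 0, 0]
Echelon form has 3 nonzero rows, so rank(B) = 3.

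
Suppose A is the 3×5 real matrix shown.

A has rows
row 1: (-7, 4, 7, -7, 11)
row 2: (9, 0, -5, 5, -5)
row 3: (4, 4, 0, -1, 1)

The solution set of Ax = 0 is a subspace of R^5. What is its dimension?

Row reduce to echelon form.
R2 ← R2 + (9/7)·R1: [0, 36/7, 4, -4, 64/7]
R3 ← R3 + (4/7)·R1: [0, 44/7, 4, -5, 51/7]
R3 ← R3 − (11/9)·R2: [0, 0, -8/9, -1/9, -35/9]
3 nonzero rows, so rank(A) = 3.
A has 5 columns; by rank–nullity, nullity = 5 − 3 = 2.

2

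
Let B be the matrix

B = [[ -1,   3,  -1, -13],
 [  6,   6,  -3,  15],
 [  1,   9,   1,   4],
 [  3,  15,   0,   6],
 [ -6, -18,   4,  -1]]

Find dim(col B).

Row reduce to echelon form.
R2 ← R2 + (6)·R1: [0, 24, -9, -63]
R3 ← R3 + R1: [0, 12, 0, -9]
R4 ← R4 + (3)·R1: [0, 24, -3, -33]
R5 ← R5 − (6)·R1: [0, -36, 10, 77]
R3 ← R3 − (1/2)·R2: [0, 0, 9/2, 45/2]
R4 ← R4 − R2: [0, 0, 6, 30]
R5 ← R5 + (3/2)·R2: [0, 0, -7/2, -35/2]
R4 ← R4 − (4/3)·R3: [0, 0, 0, 0]
R5 ← R5 + (7/9)·R3: [0, 0, 0, 0]
Echelon form has 3 nonzero rows, so rank(B) = 3.
The column space has dimension equal to the rank: 3.

3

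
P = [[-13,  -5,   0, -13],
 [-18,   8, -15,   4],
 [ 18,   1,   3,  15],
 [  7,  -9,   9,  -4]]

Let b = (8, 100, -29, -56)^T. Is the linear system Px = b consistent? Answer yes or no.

Row reduce the augmented matrix [P | b].
R2 ← R2 − (18/13)·R1: [0, 194/13, -15, 22, 1156/13]
R3 ← R3 + (18/13)·R1: [0, -77/13, 3, -3, -233/13]
R4 ← R4 + (7/13)·R1: [0, -152/13, 9, -11, -672/13]
R3 ← R3 + (77/194)·R2: [0, 0, -573/194, 556/97, 1685/97]
R4 ← R4 + (76/97)·R2: [0, 0, -267/97, 605/97, 1744/97]
R4 ← R4 − (178/191)·R3: [0, 0, 0, 171/191, 342/191]
The echelon form has 4 nonzero rows, and every pivot lies in the first 4 columns, so rank(P) = rank([P|b]) = 4.
The system is consistent.

yes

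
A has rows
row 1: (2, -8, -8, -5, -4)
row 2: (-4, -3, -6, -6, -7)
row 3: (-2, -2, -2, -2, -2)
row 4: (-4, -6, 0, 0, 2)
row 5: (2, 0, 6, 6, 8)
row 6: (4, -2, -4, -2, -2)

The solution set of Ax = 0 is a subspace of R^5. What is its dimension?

Row reduce to echelon form.
R2 ← R2 + (2)·R1: [0, -19, -22, -16, -15]
R3 ← R3 + R1: [0, -10, -10, -7, -6]
R4 ← R4 + (2)·R1: [0, -22, -16, -10, -6]
R5 ← R5 − R1: [0, 8, 14, 11, 12]
R6 ← R6 − (2)·R1: [0, 14, 12, 8, 6]
R3 ← R3 − (10/19)·R2: [0, 0, 30/19, 27/19, 36/19]
R4 ← R4 − (22/19)·R2: [0, 0, 180/19, 162/19, 216/19]
R5 ← R5 + (8/19)·R2: [0, 0, 90/19, 81/19, 108/19]
R6 ← R6 + (14/19)·R2: [0, 0, -80/19, -72/19, -96/19]
R4 ← R4 − (6)·R3: [0, 0, 0, 0, 0]
R5 ← R5 − (3)·R3: [0, 0, 0, 0, 0]
R6 ← R6 + (8/3)·R3: [0, 0, 0, 0, 0]
3 nonzero rows, so rank(A) = 3.
A has 5 columns; by rank–nullity, nullity = 5 − 3 = 2.

2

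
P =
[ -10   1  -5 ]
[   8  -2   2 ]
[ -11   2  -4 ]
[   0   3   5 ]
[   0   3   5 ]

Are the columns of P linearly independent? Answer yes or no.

Row reduce P to echelon form.
R2 ← R2 + (4/5)·R1: [0, -6/5, -2]
R3 ← R3 − (11/10)·R1: [0, 9/10, 3/2]
R3 ← R3 + (3/4)·R2: [0, 0, 0]
R4 ← R4 + (5/2)·R2: [0, 0, 0]
R5 ← R5 + (5/2)·R2: [0, 0, 0]
2 pivots among 3 columns.
Only 2 < 3 pivot columns, so the columns are linearly dependent.

no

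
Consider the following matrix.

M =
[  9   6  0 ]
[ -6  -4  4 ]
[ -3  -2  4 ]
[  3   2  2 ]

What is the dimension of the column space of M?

Row reduce to echelon form.
R2 ← R2 + (2/3)·R1: [0, 0, 4]
R3 ← R3 + (1/3)·R1: [0, 0, 4]
R4 ← R4 − (1/3)·R1: [0, 0, 2]
R3 ← R3 − R2: [0, 0, 0]
R4 ← R4 − (1/2)·R2: [0, 0, 0]
Echelon form has 2 nonzero rows, so rank(M) = 2.
The column space has dimension equal to the rank: 2.

2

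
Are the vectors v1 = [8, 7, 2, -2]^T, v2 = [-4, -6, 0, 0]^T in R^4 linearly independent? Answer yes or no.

Form the matrix with these vectors as rows and row reduce.
R2 ← R2 + (1/2)·R1: [0, -5/2, 1, -1]
2 nonzero rows, so the 2 vectors span a space of dimension 2.
Since 2 = 2, the vectors are linearly independent.

yes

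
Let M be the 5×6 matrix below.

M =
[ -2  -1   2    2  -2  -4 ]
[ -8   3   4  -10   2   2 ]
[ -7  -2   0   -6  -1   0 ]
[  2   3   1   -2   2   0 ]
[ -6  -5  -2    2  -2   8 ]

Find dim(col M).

4

Row reduce to echelon form.
R2 ← R2 − (4)·R1: [0, 7, -4, -18, 10, 18]
R3 ← R3 − (7/2)·R1: [0, 3/2, -7, -13, 6, 14]
R4 ← R4 + R1: [0, 2, 3, 0, 0, -4]
R5 ← R5 − (3)·R1: [0, -2, -8, -4, 4, 20]
R3 ← R3 − (3/14)·R2: [0, 0, -43/7, -64/7, 27/7, 71/7]
R4 ← R4 − (2/7)·R2: [0, 0, 29/7, 36/7, -20/7, -64/7]
R5 ← R5 + (2/7)·R2: [0, 0, -64/7, -64/7, 48/7, 176/7]
R4 ← R4 + (29/43)·R3: [0, 0, 0, -44/43, -11/43, -99/43]
R5 ← R5 − (64/43)·R3: [0, 0, 0, 192/43, 48/43, 432/43]
R5 ← R5 + (48/11)·R4: [0, 0, 0, 0, 0, 0]
Echelon form has 4 nonzero rows, so rank(M) = 4.
The column space has dimension equal to the rank: 4.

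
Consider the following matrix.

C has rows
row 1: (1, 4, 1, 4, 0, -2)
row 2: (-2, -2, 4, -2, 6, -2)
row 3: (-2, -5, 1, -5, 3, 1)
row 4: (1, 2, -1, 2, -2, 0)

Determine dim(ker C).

4

Row reduce to echelon form.
R2 ← R2 + (2)·R1: [0, 6, 6, 6, 6, -6]
R3 ← R3 + (2)·R1: [0, 3, 3, 3, 3, -3]
R4 ← R4 − R1: [0, -2, -2, -2, -2, 2]
R3 ← R3 − (1/2)·R2: [0, 0, 0, 0, 0, 0]
R4 ← R4 + (1/3)·R2: [0, 0, 0, 0, 0, 0]
2 nonzero rows, so rank(C) = 2.
C has 6 columns; by rank–nullity, nullity = 6 − 2 = 4.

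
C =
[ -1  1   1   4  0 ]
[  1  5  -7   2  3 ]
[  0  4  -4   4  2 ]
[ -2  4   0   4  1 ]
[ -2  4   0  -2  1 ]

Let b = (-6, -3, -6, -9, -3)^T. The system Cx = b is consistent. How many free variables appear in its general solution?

Row reduce the augmented matrix [C | b].
R2 ← R2 + R1: [0, 6, -6, 6, 3, -9]
R4 ← R4 − (2)·R1: [0, 2, -2, -4, 1, 3]
R5 ← R5 − (2)·R1: [0, 2, -2, -10, 1, 9]
R3 ← R3 − (2/3)·R2: [0, 0, 0, 0, 0, 0]
R4 ← R4 − (1/3)·R2: [0, 0, 0, -6, 0, 6]
R5 ← R5 − (1/3)·R2: [0, 0, 0, -12, 0, 12]
Swap R3 ↔ R4
R5 ← R5 − (2)·R3: [0, 0, 0, 0, 0, 0]
The echelon form has 3 nonzero rows, and every pivot lies in the first 5 columns, so rank(C) = rank([C|b]) = 3.
The system is consistent.
Free variables = (unknowns) − (rank) = 5 − 3 = 2.

2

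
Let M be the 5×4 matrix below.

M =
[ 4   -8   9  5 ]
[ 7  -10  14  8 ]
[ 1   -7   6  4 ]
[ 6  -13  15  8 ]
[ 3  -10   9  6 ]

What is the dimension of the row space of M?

Row reduce to echelon form.
R2 ← R2 − (7/4)·R1: [0, 4, -7/4, -3/4]
R3 ← R3 − (1/4)·R1: [0, -5, 15/4, 11/4]
R4 ← R4 − (3/2)·R1: [0, -1, 3/2, 1/2]
R5 ← R5 − (3/4)·R1: [0, -4, 9/4, 9/4]
R3 ← R3 + (5/4)·R2: [0, 0, 25/16, 29/16]
R4 ← R4 + (1/4)·R2: [0, 0, 17/16, 5/16]
R5 ← R5 + R2: [0, 0, 1/2, 3/2]
R4 ← R4 − (17/25)·R3: [0, 0, 0, -23/25]
R5 ← R5 − (8/25)·R3: [0, 0, 0, 23/25]
R5 ← R5 + R4: [0, 0, 0, 0]
Echelon form has 4 nonzero rows, so rank(M) = 4.
The row space has dimension equal to the rank: 4.

4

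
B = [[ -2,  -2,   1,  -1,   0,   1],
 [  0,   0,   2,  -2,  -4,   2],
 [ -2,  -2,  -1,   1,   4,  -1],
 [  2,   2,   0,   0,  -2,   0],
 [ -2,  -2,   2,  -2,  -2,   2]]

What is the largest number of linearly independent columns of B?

Row reduce to echelon form.
R3 ← R3 − R1: [0, 0, -2, 2, 4, -2]
R4 ← R4 + R1: [0, 0, 1, -1, -2, 1]
R5 ← R5 − R1: [0, 0, 1, -1, -2, 1]
R3 ← R3 + R2: [0, 0, 0, 0, 0, 0]
R4 ← R4 − (1/2)·R2: [0, 0, 0, 0, 0, 0]
R5 ← R5 − (1/2)·R2: [0, 0, 0, 0, 0, 0]
Echelon form has 2 nonzero rows, so rank(B) = 2.
The rank gives the maximum number of linearly independent columns: 2.

2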